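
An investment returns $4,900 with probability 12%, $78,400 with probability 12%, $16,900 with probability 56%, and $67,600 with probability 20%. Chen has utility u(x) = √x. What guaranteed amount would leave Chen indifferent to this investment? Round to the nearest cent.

E[u] = 0.12·√4900 + 0.12·√78400 + 0.56·√16900 + 0.2·√67600 = 0.12·70 + 0.12·280 + 0.56·130 + 0.2·260 = 166.8
CE = (166.8)² = 27822.24

$27,822.24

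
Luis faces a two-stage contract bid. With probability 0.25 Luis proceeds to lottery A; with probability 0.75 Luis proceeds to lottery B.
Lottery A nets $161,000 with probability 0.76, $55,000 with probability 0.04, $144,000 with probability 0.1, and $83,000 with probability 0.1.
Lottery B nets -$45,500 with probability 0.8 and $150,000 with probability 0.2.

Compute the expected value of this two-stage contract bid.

EV(A) = 0.76 × 161000 + 0.04 × 55000 + 0.1 × 144000 + 0.1 × 83000 = 122360 + 2200 + 14400 + 8300 = 147260
EV(B) = 0.8 × (-45500) + 0.2 × 150000 = -36400 + 30000 = -6400
Overall = 0.25 × 147260 + 0.75 × (-6400) = 36815 − 4800 = 32015

$32,015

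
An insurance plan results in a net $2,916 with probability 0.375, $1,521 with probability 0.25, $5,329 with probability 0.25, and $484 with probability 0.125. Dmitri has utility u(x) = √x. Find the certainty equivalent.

$2,601

E[u] = 0.375·√2916 + 0.25·√1521 + 0.25·√5329 + 0.125·√484 = 0.375·54 + 0.25·39 + 0.25·73 + 0.125·22 = 51
CE = (51)² = 2601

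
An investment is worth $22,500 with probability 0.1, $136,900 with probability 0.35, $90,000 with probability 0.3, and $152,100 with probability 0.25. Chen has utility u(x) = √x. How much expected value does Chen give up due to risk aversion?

E[u] = 0.1·√22500 + 0.35·√136900 + 0.3·√90000 + 0.25·√152100 = 0.1·150 + 0.35·370 + 0.3·300 + 0.25·390 = 332
CE = (332)² = 110224
Risk premium = EV − CE = 115190 − 110224 = 4966

$4,966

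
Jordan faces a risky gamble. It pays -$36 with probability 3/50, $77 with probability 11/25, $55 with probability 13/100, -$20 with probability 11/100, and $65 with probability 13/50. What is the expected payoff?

EV = 3/50 × (-36) + 11/25 × 77 + 13/100 × 55 + 11/100 × (-20) + 13/50 × 65 = -2.16 + 33.88 + 7.15 − 2.2 + 16.9 = 53.57

$53.57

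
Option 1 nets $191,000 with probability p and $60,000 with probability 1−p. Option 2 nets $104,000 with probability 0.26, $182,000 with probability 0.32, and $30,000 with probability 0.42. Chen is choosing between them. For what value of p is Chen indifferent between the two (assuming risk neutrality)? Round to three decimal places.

EV(Option 2) = 0.26 × 104000 + 0.32 × 182000 + 0.42 × 30000 = 27040 + 58240 + 12600 = 97880
p·191000 + (1−p)·60000 = 97880
131000p + 60000 = 97880
p = (97880 − 60000) / 131000

p = 0.289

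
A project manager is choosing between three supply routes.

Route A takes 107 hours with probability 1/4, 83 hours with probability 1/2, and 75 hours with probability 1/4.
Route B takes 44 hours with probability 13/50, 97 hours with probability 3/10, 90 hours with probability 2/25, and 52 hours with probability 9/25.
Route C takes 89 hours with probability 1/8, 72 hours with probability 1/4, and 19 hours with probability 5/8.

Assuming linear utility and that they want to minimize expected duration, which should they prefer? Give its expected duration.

Route A = 1/4 × 107 + 1/2 × 83 + 1/4 × 75 = 26.75 + 41.5 + 18.75 = 87
Route B = 13/50 × 44 + 3/10 × 97 + 2/25 × 90 + 9/25 × 52 = 11.44 + 29.1 + 7.2 + 18.72 = 66.46
Route C = 1/8 × 89 + 1/4 × 72 + 5/8 × 19 = 11.125 + 18 + 11.875 = 41

Route C (41 hours)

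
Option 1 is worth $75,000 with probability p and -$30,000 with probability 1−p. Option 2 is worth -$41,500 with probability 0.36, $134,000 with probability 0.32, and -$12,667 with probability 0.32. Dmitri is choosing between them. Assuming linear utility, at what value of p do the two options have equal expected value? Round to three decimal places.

p = 0.513

EV(Option 2) = 0.36 × (-41500) + 0.32 × 134000 + 0.32 × (-12667) = -14940 + 42880 − 4053.44 = 23886.56
p·75000 + (1−p)·(-30000) = 23886.56
105000p − 30000 = 23886.56
p = (23886.56 + 30000) / 105000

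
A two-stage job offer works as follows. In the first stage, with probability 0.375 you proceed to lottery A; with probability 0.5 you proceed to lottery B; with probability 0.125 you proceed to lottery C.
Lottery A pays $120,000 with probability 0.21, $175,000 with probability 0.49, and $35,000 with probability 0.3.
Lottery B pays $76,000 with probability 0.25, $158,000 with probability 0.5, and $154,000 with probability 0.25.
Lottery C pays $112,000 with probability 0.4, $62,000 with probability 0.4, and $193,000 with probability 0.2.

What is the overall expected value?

EV(A) = 0.21 × 120000 + 0.49 × 175000 + 0.3 × 35000 = 25200 + 85750 + 10500 = 121450
EV(B) = 0.25 × 76000 + 0.5 × 158000 + 0.25 × 154000 = 19000 + 79000 + 38500 = 136500
EV(C) = 0.4 × 112000 + 0.4 × 62000 + 0.2 × 193000 = 44800 + 24800 + 38600 = 108200
Overall = 0.375 × 121450 + 0.5 × 136500 + 0.125 × 108200 = 45543.75 + 68250 + 13525 = 127318.75

$127,318.75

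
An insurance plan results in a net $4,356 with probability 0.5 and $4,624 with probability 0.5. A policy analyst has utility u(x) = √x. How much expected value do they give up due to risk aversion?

E[u] = 0.5·√4356 + 0.5·√4624 = 0.5·66 + 0.5·68 = 67
CE = (67)² = 4489
Risk premium = EV − CE = 4490 − 4489 = 1

$1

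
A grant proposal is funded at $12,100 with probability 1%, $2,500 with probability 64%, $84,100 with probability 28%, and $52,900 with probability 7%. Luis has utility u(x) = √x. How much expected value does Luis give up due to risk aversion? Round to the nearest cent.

$11,967.84

E[u] = 0.01·√12100 + 0.64·√2500 + 0.28·√84100 + 0.07·√52900 = 0.01·110 + 0.64·50 + 0.28·290 + 0.07·230 = 130.4
CE = (130.4)² = 17004.16
Risk premium = EV − CE = 28972 − 17004.16 = 11967.84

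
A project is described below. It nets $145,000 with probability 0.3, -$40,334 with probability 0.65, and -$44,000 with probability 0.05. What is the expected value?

EV = 0.3 × 145000 + 0.65 × (-40334) + 0.05 × (-44000) = 43500 − 26217.1 − 2200 = 15082.9

$15,082.90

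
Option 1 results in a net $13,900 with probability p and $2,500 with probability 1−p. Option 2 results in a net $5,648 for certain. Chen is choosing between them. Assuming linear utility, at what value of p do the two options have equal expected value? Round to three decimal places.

p·13900 + (1−p)·2500 = 5648
11400p + 2500 = 5648
p = (5648 − 2500) / 11400

p = 0.276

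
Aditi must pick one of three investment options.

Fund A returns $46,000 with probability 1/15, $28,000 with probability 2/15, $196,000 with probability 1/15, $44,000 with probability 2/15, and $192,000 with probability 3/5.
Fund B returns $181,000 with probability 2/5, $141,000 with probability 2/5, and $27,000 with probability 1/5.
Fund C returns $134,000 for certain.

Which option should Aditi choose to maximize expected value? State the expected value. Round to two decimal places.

Fund A = 1/15 × 46000 + 2/15 × 28000 + 1/15 × 196000 + 2/15 × 44000 + 3/5 × 192000 = 3066.6667 + 3733.3333 + 13066.6667 + 5866.6667 + 115200 = 140933.3333
Fund B = 2/5 × 181000 + 2/5 × 141000 + 1/5 × 27000 = 72400 + 56400 + 5400 = 134200
Fund C: 134000 (certain)

Fund A ($140,933.33)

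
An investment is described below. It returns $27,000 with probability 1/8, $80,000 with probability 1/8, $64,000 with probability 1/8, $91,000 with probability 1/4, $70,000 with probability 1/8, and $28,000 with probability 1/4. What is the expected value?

$59,875

EV = 1/8 × 27000 + 1/8 × 80000 + 1/8 × 64000 + 1/4 × 91000 + 1/8 × 70000 + 1/4 × 28000 = 3375 + 10000 + 8000 + 22750 + 8750 + 7000 = 59875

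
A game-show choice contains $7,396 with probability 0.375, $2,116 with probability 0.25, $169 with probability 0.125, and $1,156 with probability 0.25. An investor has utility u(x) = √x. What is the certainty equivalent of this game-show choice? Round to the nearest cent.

E[u] = 0.375·√7396 + 0.25·√2116 + 0.125·√169 + 0.25·√1156 = 0.375·86 + 0.25·46 + 0.125·13 + 0.25·34 = 53.875
CE = (53.875)² = 2902.515625

$2,902.52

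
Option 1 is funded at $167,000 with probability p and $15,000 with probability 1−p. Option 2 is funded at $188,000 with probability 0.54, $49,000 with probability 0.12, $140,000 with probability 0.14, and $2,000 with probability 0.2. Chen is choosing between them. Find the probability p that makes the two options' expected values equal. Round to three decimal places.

p = 0.739

EV(Option 2) = 0.54 × 188000 + 0.12 × 49000 + 0.14 × 140000 + 0.2 × 2000 = 101520 + 5880 + 19600 + 400 = 127400
p·167000 + (1−p)·15000 = 127400
152000p + 15000 = 127400
p = (127400 − 15000) / 152000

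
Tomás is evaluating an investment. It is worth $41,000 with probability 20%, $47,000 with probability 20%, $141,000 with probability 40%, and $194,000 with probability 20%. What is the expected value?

$112,800

EV = 0.2 × 41000 + 0.2 × 47000 + 0.4 × 141000 + 0.2 × 194000 = 8200 + 9400 + 56400 + 38800 = 112800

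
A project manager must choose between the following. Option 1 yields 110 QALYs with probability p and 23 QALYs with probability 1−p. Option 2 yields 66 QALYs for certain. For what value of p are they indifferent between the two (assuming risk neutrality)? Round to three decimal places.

p = 0.494

p·110 + (1−p)·23 = 66
87p + 23 = 66
p = (66 − 23) / 87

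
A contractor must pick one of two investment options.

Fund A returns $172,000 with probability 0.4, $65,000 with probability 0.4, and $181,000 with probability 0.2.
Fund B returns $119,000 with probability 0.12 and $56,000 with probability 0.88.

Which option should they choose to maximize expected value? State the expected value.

Fund A = 0.4 × 172000 + 0.4 × 65000 + 0.2 × 181000 = 68800 + 26000 + 36200 = 131000
Fund B = 0.12 × 119000 + 0.88 × 56000 = 14280 + 49280 = 63560

Fund A ($131,000)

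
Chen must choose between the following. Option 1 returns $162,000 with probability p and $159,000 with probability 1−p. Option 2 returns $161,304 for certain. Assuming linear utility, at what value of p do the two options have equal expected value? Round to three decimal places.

p·162000 + (1−p)·159000 = 161304
3000p + 159000 = 161304
p = (161304 − 159000) / 3000

p = 0.768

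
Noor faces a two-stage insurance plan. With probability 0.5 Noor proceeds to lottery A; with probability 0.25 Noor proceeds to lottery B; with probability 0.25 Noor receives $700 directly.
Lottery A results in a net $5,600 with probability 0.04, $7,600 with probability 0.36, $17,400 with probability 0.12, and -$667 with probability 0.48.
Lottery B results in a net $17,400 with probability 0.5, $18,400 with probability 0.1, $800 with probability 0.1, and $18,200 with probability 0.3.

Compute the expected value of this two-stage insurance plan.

$6,558.92

EV(A) = 0.04 × 5600 + 0.36 × 7600 + 0.12 × 17400 + 0.48 × (-667) = 224 + 2736 + 2088 − 320.16 = 4727.84
EV(B) = 0.5 × 17400 + 0.1 × 18400 + 0.1 × 800 + 0.3 × 18200 = 8700 + 1840 + 80 + 5460 = 16080
Branch C: 700 (certain)
Overall = 0.5 × 4727.84 + 0.25 × 16080 + 0.25 × 700 = 2363.92 + 4020 + 175 = 6558.92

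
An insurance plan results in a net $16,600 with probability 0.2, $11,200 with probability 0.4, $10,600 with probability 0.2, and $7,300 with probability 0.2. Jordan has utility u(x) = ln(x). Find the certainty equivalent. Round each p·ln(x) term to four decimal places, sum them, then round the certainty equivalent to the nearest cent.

$11,000.54

E[u] = 0.2·ln(16600) + 0.4·ln(11200) + 0.2·ln(10600) + 0.2·ln(7300) = 1.9434 + 3.7295 + 1.8537 + 1.7791 = 9.3057
CE = e^9.3057 ≈ 11000.54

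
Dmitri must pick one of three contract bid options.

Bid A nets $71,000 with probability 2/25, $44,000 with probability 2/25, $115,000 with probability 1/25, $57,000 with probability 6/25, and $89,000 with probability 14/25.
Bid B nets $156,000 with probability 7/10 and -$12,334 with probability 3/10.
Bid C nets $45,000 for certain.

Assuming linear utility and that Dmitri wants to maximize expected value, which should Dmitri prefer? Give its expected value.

Bid A = 2/25 × 71000 + 2/25 × 44000 + 1/25 × 115000 + 6/25 × 57000 + 14/25 × 89000 = 5680 + 3520 + 4600 + 13680 + 49840 = 77320
Bid B = 7/10 × 156000 + 3/10 × (-12334) = 109200 − 3700.2 = 105499.8
Bid C: 45000 (certain)

Bid B ($105,499.80)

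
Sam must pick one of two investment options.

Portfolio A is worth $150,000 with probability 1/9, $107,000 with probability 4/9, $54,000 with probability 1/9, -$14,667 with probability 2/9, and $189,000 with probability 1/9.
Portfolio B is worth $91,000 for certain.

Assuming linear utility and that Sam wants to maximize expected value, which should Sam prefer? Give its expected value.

Portfolio A = 1/9 × 150000 + 4/9 × 107000 + 1/9 × 54000 + 2/9 × (-14667) + 1/9 × 189000 = 16666.6667 + 47555.5556 + 6000 − 3259.3333 + 21000 = 87962.8889
Portfolio B: 91000 (certain)

Portfolio B ($91,000)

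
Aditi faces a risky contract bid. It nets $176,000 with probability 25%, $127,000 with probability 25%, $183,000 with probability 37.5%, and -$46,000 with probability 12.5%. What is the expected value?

$138,625

EV = 0.25 × 176000 + 0.25 × 127000 + 0.375 × 183000 + 0.125 × (-46000) = 44000 + 31750 + 68625 − 5750 = 138625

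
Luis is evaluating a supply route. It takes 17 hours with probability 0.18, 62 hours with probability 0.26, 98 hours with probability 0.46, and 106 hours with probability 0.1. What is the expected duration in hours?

EV = 0.18 × 17 + 0.26 × 62 + 0.46 × 98 + 0.1 × 106 = 3.06 + 16.12 + 45.08 + 10.6 = 74.86

74.86 hours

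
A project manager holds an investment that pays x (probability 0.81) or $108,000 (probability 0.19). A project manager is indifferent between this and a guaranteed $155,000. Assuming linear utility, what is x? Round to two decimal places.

x = $166,024.69

0.81·x + 0.19·108000 = 155000
0.81·x = 155000 − 20520 = 134480
x = 134480 / 0.81 = 166024.6914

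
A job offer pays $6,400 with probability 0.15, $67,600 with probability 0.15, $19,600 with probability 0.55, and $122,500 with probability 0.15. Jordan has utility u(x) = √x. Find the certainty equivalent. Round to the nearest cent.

$32,580.25

E[u] = 0.15·√6400 + 0.15·√67600 + 0.55·√19600 + 0.15·√122500 = 0.15·80 + 0.15·260 + 0.55·140 + 0.15·350 = 180.5
CE = (180.5)² = 32580.25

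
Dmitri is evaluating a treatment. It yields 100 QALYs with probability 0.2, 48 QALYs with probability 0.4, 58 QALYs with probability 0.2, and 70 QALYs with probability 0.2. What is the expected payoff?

EV = 0.2 × 100 + 0.4 × 48 + 0.2 × 58 + 0.2 × 70 = 20 + 19.2 + 11.6 + 14 = 64.8

64.8 QALYs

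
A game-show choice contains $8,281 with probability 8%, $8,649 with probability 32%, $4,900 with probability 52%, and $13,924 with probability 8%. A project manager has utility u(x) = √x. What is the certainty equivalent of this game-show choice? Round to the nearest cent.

E[u] = 0.08·√8281 + 0.32·√8649 + 0.52·√4900 + 0.08·√13924 = 0.08·91 + 0.32·93 + 0.52·70 + 0.08·118 = 82.88
CE = (82.88)² = 6869.0944

$6,869.09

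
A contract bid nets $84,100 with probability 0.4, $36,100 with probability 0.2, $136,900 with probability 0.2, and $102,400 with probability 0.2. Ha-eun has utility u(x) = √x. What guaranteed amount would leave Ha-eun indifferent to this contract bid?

$85,264

E[u] = 0.4·√84100 + 0.2·√36100 + 0.2·√136900 + 0.2·√102400 = 0.4·290 + 0.2·190 + 0.2·370 + 0.2·320 = 292
CE = (292)² = 85264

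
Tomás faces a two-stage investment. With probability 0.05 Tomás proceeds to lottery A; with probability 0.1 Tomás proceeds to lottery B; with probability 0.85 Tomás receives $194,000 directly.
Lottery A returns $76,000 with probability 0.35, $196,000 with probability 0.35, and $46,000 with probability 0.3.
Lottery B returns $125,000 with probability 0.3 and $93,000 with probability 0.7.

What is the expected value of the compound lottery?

EV(A) = 0.35 × 76000 + 0.35 × 196000 + 0.3 × 46000 = 26600 + 68600 + 13800 = 109000
EV(B) = 0.3 × 125000 + 0.7 × 93000 = 37500 + 65100 = 102600
Branch C: 194000 (certain)
Overall = 0.05 × 109000 + 0.1 × 102600 + 0.85 × 194000 = 5450 + 10260 + 164900 = 180610

$180,610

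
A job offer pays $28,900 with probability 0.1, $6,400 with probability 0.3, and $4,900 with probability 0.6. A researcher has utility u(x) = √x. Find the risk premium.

$861

E[u] = 0.1·√28900 + 0.3·√6400 + 0.6·√4900 = 0.1·170 + 0.3·80 + 0.6·70 = 83
CE = (83)² = 6889
Risk premium = EV − CE = 7750 − 6889 = 861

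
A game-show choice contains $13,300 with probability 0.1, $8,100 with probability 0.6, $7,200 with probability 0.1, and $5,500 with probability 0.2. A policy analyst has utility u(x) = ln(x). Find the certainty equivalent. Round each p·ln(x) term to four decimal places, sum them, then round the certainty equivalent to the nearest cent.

E[u] = 0.1·ln(13300) + 0.6·ln(8100) + 0.1·ln(7200) + 0.2·ln(5500) = 0.9496 + 5.3998 + 0.8882 + 1.7225 = 8.9601
CE = e^8.9601 ≈ 7786.14

$7,786.14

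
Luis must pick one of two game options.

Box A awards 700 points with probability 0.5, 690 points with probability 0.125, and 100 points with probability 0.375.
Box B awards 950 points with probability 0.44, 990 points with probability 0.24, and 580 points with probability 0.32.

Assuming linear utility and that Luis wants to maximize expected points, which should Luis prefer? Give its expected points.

Box A = 0.5 × 700 + 0.125 × 690 + 0.375 × 100 = 350 + 86.25 + 37.5 = 473.75
Box B = 0.44 × 950 + 0.24 × 990 + 0.32 × 580 = 418 + 237.6 + 185.6 = 841.2

Box B (841.2 points)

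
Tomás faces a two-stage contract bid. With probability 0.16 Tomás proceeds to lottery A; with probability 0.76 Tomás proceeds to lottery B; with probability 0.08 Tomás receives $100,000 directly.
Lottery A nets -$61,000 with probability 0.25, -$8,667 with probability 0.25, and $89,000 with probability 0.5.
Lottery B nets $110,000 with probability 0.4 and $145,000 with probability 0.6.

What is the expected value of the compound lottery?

$111,893.32

EV(A) = 0.25 × (-61000) + 0.25 × (-8667) + 0.5 × 89000 = -15250 − 2166.75 + 44500 = 27083.25
EV(B) = 0.4 × 110000 + 0.6 × 145000 = 44000 + 87000 = 131000
Branch C: 100000 (certain)
Overall = 0.16 × 27083.25 + 0.76 × 131000 + 0.08 × 100000 = 4333.32 + 99560 + 8000 = 111893.32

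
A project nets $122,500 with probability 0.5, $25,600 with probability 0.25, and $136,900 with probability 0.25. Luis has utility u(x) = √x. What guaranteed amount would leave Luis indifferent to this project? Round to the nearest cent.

E[u] = 0.5·√122500 + 0.25·√25600 + 0.25·√136900 = 0.5·350 + 0.25·160 + 0.25·370 = 307.5
CE = (307.5)² = 94556.25

$94,556.25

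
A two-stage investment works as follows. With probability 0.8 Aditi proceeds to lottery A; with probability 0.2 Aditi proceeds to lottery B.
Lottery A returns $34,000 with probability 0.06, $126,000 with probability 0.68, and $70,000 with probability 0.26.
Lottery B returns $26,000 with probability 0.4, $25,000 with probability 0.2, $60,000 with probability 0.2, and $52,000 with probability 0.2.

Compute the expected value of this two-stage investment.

EV(A) = 0.06 × 34000 + 0.68 × 126000 + 0.26 × 70000 = 2040 + 85680 + 18200 = 105920
EV(B) = 0.4 × 26000 + 0.2 × 25000 + 0.2 × 60000 + 0.2 × 52000 = 10400 + 5000 + 12000 + 10400 = 37800
Overall = 0.8 × 105920 + 0.2 × 37800 = 84736 + 7560 = 92296

$92,296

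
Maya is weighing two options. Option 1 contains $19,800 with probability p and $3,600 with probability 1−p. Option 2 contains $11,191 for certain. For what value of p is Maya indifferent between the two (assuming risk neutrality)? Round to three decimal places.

p·19800 + (1−p)·3600 = 11191
16200p + 3600 = 11191
p = (11191 − 3600) / 16200

p = 0.469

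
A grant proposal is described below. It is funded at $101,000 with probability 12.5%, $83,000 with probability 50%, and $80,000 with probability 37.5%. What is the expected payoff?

$84,125

EV = 0.125 × 101000 + 0.5 × 83000 + 0.375 × 80000 = 12625 + 41500 + 30000 = 84125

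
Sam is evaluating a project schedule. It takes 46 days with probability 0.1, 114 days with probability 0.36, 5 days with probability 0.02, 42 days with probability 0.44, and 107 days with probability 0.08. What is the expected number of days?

EV = 0.1 × 46 + 0.36 × 114 + 0.02 × 5 + 0.44 × 42 + 0.08 × 107 = 4.6 + 41.04 + 0.1 + 18.48 + 8.56 = 72.78

72.78 days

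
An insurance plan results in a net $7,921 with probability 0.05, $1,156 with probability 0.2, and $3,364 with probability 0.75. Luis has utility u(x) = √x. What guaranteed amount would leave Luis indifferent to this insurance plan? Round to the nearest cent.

$2,997.56

E[u] = 0.05·√7921 + 0.2·√1156 + 0.75·√3364 = 0.05·89 + 0.2·34 + 0.75·58 = 54.75
CE = (54.75)² = 2997.5625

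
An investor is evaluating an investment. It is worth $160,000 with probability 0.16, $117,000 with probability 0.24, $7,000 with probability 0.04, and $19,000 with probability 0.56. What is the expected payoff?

$64,600

EV = 0.16 × 160000 + 0.24 × 117000 + 0.04 × 7000 + 0.56 × 19000 = 25600 + 28080 + 280 + 10640 = 64600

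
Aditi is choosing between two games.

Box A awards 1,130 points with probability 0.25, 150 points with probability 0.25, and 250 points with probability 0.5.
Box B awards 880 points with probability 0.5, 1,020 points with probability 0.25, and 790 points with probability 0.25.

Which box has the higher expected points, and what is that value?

Box A = 0.25 × 1130 + 0.25 × 150 + 0.5 × 250 = 282.5 + 37.5 + 125 = 445
Box B = 0.5 × 880 + 0.25 × 1020 + 0.25 × 790 = 440 + 255 + 197.5 = 892.5

Box B (892.5 points)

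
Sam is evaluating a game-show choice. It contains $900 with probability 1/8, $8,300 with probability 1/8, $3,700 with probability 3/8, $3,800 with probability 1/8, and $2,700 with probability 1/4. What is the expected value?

EV = 1/8 × 900 + 1/8 × 8300 + 3/8 × 3700 + 1/8 × 3800 + 1/4 × 2700 = 112.5 + 1037.5 + 1387.5 + 475 + 675 = 3687.5

$3,687.50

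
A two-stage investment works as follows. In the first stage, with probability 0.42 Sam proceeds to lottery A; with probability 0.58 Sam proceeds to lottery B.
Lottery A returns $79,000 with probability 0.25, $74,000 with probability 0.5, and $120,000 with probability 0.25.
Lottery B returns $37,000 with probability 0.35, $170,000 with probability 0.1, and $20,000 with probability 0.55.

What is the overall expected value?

$60,186

EV(A) = 0.25 × 79000 + 0.5 × 74000 + 0.25 × 120000 = 19750 + 37000 + 30000 = 86750
EV(B) = 0.35 × 37000 + 0.1 × 170000 + 0.55 × 20000 = 12950 + 17000 + 11000 = 40950
Overall = 0.42 × 86750 + 0.58 × 40950 = 36435 + 23751 = 60186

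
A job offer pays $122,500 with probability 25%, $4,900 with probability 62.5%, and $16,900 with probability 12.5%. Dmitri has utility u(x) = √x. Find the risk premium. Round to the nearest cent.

E[u] = 0.25·√122500 + 0.625·√4900 + 0.125·√16900 = 0.25·350 + 0.625·70 + 0.125·130 = 147.5
CE = (147.5)² = 21756.25
Risk premium = EV − CE = 35800 − 21756.25 = 14043.75

$14,043.75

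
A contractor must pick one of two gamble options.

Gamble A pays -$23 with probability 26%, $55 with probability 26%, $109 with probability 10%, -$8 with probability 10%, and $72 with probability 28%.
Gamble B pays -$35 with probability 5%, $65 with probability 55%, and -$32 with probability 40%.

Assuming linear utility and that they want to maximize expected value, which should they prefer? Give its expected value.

Gamble A ($38.58)

Gamble A = 0.26 × (-23) + 0.26 × 55 + 0.1 × 109 + 0.1 × (-8) + 0.28 × 72 = -5.98 + 14.3 + 10.9 − 0.8 + 20.16 = 38.58
Gamble B = 0.05 × (-35) + 0.55 × 65 + 0.4 × (-32) = -1.75 + 35.75 − 12.8 = 21.2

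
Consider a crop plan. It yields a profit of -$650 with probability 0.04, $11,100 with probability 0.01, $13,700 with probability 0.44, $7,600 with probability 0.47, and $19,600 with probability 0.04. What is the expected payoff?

EV = 0.04 × (-650) + 0.01 × 11100 + 0.44 × 13700 + 0.47 × 7600 + 0.04 × 19600 = -26 + 111 + 6028 + 3572 + 784 = 10469

$10,469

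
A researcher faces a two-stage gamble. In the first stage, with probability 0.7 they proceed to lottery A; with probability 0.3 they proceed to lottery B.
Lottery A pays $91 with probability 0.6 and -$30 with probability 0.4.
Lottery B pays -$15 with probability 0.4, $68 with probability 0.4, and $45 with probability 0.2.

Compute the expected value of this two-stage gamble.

$38.88

EV(A) = 0.6 × 91 + 0.4 × (-30) = 54.6 − 12 = 42.6
EV(B) = 0.4 × (-15) + 0.4 × 68 + 0.2 × 45 = -6 + 27.2 + 9 = 30.2
Overall = 0.7 × 42.6 + 0.3 × 30.2 = 29.82 + 9.06 = 38.88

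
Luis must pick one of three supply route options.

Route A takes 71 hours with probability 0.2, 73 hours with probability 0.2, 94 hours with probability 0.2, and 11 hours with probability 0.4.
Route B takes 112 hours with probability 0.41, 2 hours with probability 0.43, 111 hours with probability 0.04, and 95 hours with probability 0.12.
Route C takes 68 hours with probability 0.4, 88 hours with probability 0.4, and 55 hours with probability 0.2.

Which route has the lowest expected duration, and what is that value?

Route A = 0.2 × 71 + 0.2 × 73 + 0.2 × 94 + 0.4 × 11 = 14.2 + 14.6 + 18.8 + 4.4 = 52
Route B = 0.41 × 112 + 0.43 × 2 + 0.04 × 111 + 0.12 × 95 = 45.92 + 0.86 + 4.44 + 11.4 = 62.62
Route C = 0.4 × 68 + 0.4 × 88 + 0.2 × 55 = 27.2 + 35.2 + 11 = 73.4

Route A (52 hours)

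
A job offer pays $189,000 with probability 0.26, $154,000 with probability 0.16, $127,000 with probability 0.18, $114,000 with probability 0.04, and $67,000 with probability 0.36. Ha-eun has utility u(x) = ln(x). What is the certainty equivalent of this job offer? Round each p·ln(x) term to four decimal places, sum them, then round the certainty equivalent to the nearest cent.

E[u] = 0.26·ln(189000) + 0.16·ln(154000) + 0.18·ln(127000) + 0.04·ln(114000) + 0.36·ln(67000) = 3.1589 + 1.9112 + 2.1153 + 0.4658 + 4.0005 = 11.6517
CE = e^11.6517 ≈ 114886.50

$114,886.50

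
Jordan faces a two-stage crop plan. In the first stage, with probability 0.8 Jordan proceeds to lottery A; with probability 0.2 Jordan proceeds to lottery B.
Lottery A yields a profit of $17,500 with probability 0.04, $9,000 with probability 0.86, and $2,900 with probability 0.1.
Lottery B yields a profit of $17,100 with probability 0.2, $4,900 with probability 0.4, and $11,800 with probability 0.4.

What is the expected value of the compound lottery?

EV(A) = 0.04 × 17500 + 0.86 × 9000 + 0.1 × 2900 = 700 + 7740 + 290 = 8730
EV(B) = 0.2 × 17100 + 0.4 × 4900 + 0.4 × 11800 = 3420 + 1960 + 4720 = 10100
Overall = 0.8 × 8730 + 0.2 × 10100 = 6984 + 2020 = 9004

$9,004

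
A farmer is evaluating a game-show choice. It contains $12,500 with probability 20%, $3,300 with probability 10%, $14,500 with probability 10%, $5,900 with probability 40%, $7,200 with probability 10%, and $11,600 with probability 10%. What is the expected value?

$8,520

EV = 0.2 × 12500 + 0.1 × 3300 + 0.1 × 14500 + 0.4 × 5900 + 0.1 × 7200 + 0.1 × 11600 = 2500 + 330 + 1450 + 2360 + 720 + 1160 = 8520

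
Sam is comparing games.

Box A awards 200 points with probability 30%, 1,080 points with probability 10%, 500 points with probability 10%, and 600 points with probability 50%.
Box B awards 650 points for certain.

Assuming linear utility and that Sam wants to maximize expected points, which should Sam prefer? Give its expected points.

Box A = 0.3 × 200 + 0.1 × 1080 + 0.1 × 500 + 0.5 × 600 = 60 + 108 + 50 + 300 = 518
Box B: 650 (certain)

Box B (650 points)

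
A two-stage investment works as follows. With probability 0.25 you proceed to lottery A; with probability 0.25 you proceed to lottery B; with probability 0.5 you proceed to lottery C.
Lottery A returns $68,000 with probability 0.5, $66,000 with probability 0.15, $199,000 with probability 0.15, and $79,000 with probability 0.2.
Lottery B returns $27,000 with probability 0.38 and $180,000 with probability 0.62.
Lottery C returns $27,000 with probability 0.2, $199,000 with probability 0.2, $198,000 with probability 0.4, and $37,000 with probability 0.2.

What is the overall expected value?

EV(A) = 0.5 × 68000 + 0.15 × 66000 + 0.15 × 199000 + 0.2 × 79000 = 34000 + 9900 + 29850 + 15800 = 89550
EV(B) = 0.38 × 27000 + 0.62 × 180000 = 10260 + 111600 = 121860
EV(C) = 0.2 × 27000 + 0.2 × 199000 + 0.4 × 198000 + 0.2 × 37000 = 5400 + 39800 + 79200 + 7400 = 131800
Overall = 0.25 × 89550 + 0.25 × 121860 + 0.5 × 131800 = 22387.5 + 30465 + 65900 = 118752.5

$118,752.50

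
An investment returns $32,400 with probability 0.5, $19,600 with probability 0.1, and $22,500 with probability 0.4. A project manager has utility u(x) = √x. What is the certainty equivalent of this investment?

$26,896

E[u] = 0.5·√32400 + 0.1·√19600 + 0.4·√22500 = 0.5·180 + 0.1·140 + 0.4·150 = 164
CE = (164)² = 26896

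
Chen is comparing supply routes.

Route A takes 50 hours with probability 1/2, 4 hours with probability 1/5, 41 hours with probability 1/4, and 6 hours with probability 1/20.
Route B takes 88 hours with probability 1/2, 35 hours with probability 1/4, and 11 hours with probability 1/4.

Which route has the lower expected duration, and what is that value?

Route A = 1/2 × 50 + 1/5 × 4 + 1/4 × 41 + 1/20 × 6 = 25 + 0.8 + 10.25 + 0.3 = 36.35
Route B = 1/2 × 88 + 1/4 × 35 + 1/4 × 11 = 44 + 8.75 + 2.75 = 55.5

Route A (36.35 hours)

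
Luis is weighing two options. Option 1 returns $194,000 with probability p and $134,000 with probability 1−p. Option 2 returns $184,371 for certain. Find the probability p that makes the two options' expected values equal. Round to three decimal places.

p·194000 + (1−p)·134000 = 184371
60000p + 134000 = 184371
p = (184371 − 134000) / 60000

p = 0.840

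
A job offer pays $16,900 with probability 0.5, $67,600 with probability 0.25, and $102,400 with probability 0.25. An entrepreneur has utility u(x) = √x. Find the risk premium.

$6,850

E[u] = 0.5·√16900 + 0.25·√67600 + 0.25·√102400 = 0.5·130 + 0.25·260 + 0.25·320 = 210
CE = (210)² = 44100
Risk premium = EV − CE = 50950 − 44100 = 6850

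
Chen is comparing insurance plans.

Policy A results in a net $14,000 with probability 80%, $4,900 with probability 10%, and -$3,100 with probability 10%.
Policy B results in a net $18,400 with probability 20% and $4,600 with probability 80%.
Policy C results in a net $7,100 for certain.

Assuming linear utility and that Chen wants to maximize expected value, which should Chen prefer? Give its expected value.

Policy A ($11,380)

Policy A = 0.8 × 14000 + 0.1 × 4900 + 0.1 × (-3100) = 11200 + 490 − 310 = 11380
Policy B = 0.2 × 18400 + 0.8 × 4600 = 3680 + 3680 = 7360
Policy C: 7100 (certain)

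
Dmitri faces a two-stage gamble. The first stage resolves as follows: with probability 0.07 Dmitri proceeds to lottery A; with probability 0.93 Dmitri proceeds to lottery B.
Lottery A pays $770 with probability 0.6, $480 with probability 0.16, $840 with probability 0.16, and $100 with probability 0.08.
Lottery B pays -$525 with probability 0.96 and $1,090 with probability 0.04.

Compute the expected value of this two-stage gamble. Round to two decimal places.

-$380.49

EV(A) = 0.6 × 770 + 0.16 × 480 + 0.16 × 840 + 0.08 × 100 = 462 + 76.8 + 134.4 + 8 = 681.2
EV(B) = 0.96 × (-525) + 0.04 × 1090 = -504 + 43.6 = -460.4
Overall = 0.07 × 681.2 + 0.93 × (-460.4) = 47.684 − 428.172 = -380.488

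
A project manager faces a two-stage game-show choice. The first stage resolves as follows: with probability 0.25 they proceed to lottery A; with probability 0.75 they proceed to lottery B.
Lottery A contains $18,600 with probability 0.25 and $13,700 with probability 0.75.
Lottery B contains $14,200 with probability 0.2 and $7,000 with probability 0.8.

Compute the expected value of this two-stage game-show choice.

$10,061.25

EV(A) = 0.25 × 18600 + 0.75 × 13700 = 4650 + 10275 = 14925
EV(B) = 0.2 × 14200 + 0.8 × 7000 = 2840 + 5600 = 8440
Overall = 0.25 × 14925 + 0.75 × 8440 = 3731.25 + 6330 = 10061.25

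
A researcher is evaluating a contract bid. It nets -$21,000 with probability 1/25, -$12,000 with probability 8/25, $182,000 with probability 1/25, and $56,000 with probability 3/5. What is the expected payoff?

$36,200

EV = 1/25 × (-21000) + 8/25 × (-12000) + 1/25 × 182000 + 3/5 × 56000 = -840 − 3840 + 7280 + 33600 = 36200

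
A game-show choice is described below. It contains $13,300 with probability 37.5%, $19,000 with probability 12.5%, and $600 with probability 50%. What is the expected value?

$7,662.50

EV = 0.375 × 13300 + 0.125 × 19000 + 0.5 × 600 = 4987.5 + 2375 + 300 = 7662.5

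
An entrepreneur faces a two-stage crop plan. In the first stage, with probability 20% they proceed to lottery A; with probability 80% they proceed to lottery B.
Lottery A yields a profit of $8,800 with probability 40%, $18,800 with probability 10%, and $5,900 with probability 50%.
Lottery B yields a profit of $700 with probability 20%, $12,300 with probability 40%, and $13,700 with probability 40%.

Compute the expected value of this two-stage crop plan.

$10,102

EV(A) = 0.4 × 8800 + 0.1 × 18800 + 0.5 × 5900 = 3520 + 1880 + 2950 = 8350
EV(B) = 0.2 × 700 + 0.4 × 12300 + 0.4 × 13700 = 140 + 4920 + 5480 = 10540
Overall = 0.2 × 8350 + 0.8 × 10540 = 1670 + 8432 = 10102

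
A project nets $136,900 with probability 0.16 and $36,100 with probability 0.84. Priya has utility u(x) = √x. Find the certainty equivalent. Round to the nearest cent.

$47,873.44

E[u] = 0.16·√136900 + 0.84·√36100 = 0.16·370 + 0.84·190 = 218.8
CE = (218.8)² = 47873.44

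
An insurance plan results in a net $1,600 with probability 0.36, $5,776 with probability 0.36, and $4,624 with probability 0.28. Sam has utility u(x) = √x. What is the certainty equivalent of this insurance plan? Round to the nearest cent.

$3,696.64

E[u] = 0.36·√1600 + 0.36·√5776 + 0.28·√4624 = 0.36·40 + 0.36·76 + 0.28·68 = 60.8
CE = (60.8)² = 3696.64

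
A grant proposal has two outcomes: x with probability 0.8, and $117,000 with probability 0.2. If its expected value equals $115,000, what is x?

0.8·x + 0.2·117000 = 115000
0.8·x = 115000 − 23400 = 91600
x = 91600 / 0.8 = 114500

x = $114,500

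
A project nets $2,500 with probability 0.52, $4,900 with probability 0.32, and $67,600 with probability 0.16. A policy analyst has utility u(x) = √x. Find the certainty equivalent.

E[u] = 0.52·√2500 + 0.32·√4900 + 0.16·√67600 = 0.52·50 + 0.32·70 + 0.16·260 = 90
CE = (90)² = 8100

$8,100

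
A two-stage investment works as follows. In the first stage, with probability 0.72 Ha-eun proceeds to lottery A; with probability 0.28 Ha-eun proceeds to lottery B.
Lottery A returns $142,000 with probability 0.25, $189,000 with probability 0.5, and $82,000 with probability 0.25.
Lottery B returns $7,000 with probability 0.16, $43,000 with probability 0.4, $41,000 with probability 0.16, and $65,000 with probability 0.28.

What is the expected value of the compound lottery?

$120,422.40

EV(A) = 0.25 × 142000 + 0.5 × 189000 + 0.25 × 82000 = 35500 + 94500 + 20500 = 150500
EV(B) = 0.16 × 7000 + 0.4 × 43000 + 0.16 × 41000 + 0.28 × 65000 = 1120 + 17200 + 6560 + 18200 = 43080
Overall = 0.72 × 150500 + 0.28 × 43080 = 108360 + 12062.4 = 120422.4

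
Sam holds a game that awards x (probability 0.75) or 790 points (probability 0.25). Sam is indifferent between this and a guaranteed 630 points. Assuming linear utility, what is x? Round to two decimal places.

x = 576.67 points

0.75·x + 0.25·790 = 630
0.75·x = 630 − 197.5 = 432.5
x = 432.5 / 0.75 = 576.6667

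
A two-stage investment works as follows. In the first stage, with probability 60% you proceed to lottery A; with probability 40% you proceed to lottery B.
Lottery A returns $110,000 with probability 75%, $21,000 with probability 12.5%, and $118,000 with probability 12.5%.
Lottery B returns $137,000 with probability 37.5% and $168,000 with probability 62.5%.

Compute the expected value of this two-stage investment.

$122,475

EV(A) = 0.75 × 110000 + 0.125 × 21000 + 0.125 × 118000 = 82500 + 2625 + 14750 = 99875
EV(B) = 0.375 × 137000 + 0.625 × 168000 = 51375 + 105000 = 156375
Overall = 0.6 × 99875 + 0.4 × 156375 = 59925 + 62550 = 122475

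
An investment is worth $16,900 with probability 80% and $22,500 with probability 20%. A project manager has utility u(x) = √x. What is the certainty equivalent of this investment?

$17,956

E[u] = 0.8·√16900 + 0.2·√22500 = 0.8·130 + 0.2·150 = 134
CE = (134)² = 17956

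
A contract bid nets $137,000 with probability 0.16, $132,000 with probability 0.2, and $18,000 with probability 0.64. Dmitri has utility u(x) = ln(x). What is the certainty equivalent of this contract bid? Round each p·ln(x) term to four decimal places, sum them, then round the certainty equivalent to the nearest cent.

$37,097.32

E[u] = 0.16·ln(137000) + 0.2·ln(132000) + 0.64·ln(18000) = 1.8924 + 2.3581 + 6.2708 = 10.5213
CE = e^10.5213 ≈ 37097.32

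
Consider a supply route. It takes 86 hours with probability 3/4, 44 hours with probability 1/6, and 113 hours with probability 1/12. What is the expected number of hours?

81.25 hours

EV = 3/4 × 86 + 1/6 × 44 + 1/12 × 113 = 64.5 + 7.3333 + 9.4167 = 81.25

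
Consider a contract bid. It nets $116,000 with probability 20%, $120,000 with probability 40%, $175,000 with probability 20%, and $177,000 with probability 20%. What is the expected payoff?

EV = 0.2 × 116000 + 0.4 × 120000 + 0.2 × 175000 + 0.2 × 177000 = 23200 + 48000 + 35000 + 35400 = 141600

$141,600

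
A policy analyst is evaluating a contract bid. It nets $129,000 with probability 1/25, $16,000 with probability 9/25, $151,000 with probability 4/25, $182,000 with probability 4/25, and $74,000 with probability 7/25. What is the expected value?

EV = 1/25 × 129000 + 9/25 × 16000 + 4/25 × 151000 + 4/25 × 182000 + 7/25 × 74000 = 5160 + 5760 + 24160 + 29120 + 20720 = 84920

$84,920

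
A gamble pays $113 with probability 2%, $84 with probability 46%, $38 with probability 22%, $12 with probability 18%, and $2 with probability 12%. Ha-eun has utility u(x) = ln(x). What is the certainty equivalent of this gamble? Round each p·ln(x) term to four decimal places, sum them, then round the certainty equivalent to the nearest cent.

$31.93

E[u] = 0.02·ln(113) + 0.46·ln(84) + 0.22·ln(38) + 0.18·ln(12) + 0.12·ln(2) = 0.0945 + 2.0382 + 0.8003 + 0.4473 + 0.0832 = 3.4635
CE = e^3.4635 ≈ 31.93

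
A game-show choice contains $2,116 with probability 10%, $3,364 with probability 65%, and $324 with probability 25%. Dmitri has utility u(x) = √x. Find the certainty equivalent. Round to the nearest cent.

$2,190.24

E[u] = 0.1·√2116 + 0.65·√3364 + 0.25·√324 = 0.1·46 + 0.65·58 + 0.25·18 = 46.8
CE = (46.8)² = 2190.24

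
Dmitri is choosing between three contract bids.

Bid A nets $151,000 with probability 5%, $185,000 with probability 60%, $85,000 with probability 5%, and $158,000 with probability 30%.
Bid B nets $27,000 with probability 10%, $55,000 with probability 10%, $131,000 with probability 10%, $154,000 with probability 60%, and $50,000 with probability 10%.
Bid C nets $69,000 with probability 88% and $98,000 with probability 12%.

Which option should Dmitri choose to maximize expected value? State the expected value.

Bid A ($170,200)

Bid A = 0.05 × 151000 + 0.6 × 185000 + 0.05 × 85000 + 0.3 × 158000 = 7550 + 111000 + 4250 + 47400 = 170200
Bid B = 0.1 × 27000 + 0.1 × 55000 + 0.1 × 131000 + 0.6 × 154000 + 0.1 × 50000 = 2700 + 5500 + 13100 + 92400 + 5000 = 118700
Bid C = 0.88 × 69000 + 0.12 × 98000 = 60720 + 11760 = 72480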